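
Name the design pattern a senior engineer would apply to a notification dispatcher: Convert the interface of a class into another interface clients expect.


This matches the Adapter pattern

Adapter


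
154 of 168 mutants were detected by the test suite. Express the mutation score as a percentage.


Mutation score = killed / total * 100
Mutation score = 154 / 168 * 100
Mutation score = 91.67%

91.67%


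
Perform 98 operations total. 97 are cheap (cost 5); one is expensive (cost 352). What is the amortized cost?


Formula: Amortized cost = Total cost / Operations
Total cost = (97 * 5) + (1 * 352)
Total cost = 485 + 352 = 837
Amortized = 837 / 98 = 8.5408

8.5408


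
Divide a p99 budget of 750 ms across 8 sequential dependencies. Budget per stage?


Formula: per_stage = total_budget / stages
per_stage = 750 / 8
per_stage = 93.75 ms

93.75 ms


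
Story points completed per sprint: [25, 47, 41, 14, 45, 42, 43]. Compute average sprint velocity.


Formula: Avg velocity = Total points / Number of sprints
Points: [25, 47, 41, 14, 45, 42, 43]
Sum = 25 + 47 + 41 + 14 + 45 + 42 + 43 = 257
Avg velocity = 257 / 7 = 36.71 points/sprint

36.71 points/sprint


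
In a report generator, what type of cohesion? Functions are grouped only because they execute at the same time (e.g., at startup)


Reasoning: Related by timing only
Type: Temporal cohesion

Temporal cohesion


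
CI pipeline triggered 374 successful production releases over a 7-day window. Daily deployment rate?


Formula: deployments per day = releases / days
= 374 / 7
= 53.429 deploys/day
(equivalently, 374.0 deploys/week)

53.429 deploys/day


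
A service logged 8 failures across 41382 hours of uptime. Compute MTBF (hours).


Formula: MTBF = Total operating time / Number of failures
MTBF = 41382 / 8
MTBF = 5172.75 hours

5172.75 hours


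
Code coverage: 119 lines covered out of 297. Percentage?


Coverage = covered / total * 100
Coverage = 119 / 297 * 100
Coverage = 40.07%

40.07%


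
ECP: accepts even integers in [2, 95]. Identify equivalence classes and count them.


Constraint: even integers in [2, 95]
Class 1: x < 2 — out-of-range invalid
Class 2: x in [2,95] but odd — wrong type invalid
Class 3: x in [2,95] and even — valid
Class 4: x > 95 — out-of-range invalid
Total equivalence classes: 4

4 equivalence classes


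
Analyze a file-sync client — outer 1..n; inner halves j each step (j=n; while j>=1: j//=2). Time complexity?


Reasoning: n times log n
Complexity: O(n log n)

O(n log n)


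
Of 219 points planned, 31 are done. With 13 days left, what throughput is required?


Formula: Required rate = Remaining points / Days left
Remaining = 219 - 31 = 188 points
Required rate = 188 / 13 = 14.46 points/day

14.46 points/day


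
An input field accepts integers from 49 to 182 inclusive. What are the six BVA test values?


Range: [49, 182]
Boundaries: just below min, min, min+1, max-1, max, just above max
Values: [48, 49, 50, 181, 182, 183]

[48, 49, 50, 181, 182, 183]


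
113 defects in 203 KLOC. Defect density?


Defect density = defects / KLOC
Defect density = 113 / 203
Defect density = 0.557 defects/KLOC

0.557 defects/KLOC


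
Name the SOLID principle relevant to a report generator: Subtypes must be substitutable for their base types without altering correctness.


This describes the Liskov Substitution Principle (LSP)

Liskov Substitution Principle (LSP)


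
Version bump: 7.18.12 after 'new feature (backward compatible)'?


Current: 7.18.12
Change category: 'new feature (backward compatible)' → minor bump
SemVer rule: minor bump → increment MINOR, reset PATCH to 0 (MAJOR unchanged)
New: 7.19.0

7.19.0


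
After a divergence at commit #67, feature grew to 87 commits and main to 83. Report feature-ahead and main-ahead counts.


Common ancestor: commit #67
feature commits after divergence: 87 - 67 = 20
main commits after divergence: 83 - 67 = 16
feature is 20 commits ahead of main
main is 16 commits ahead of feature

feature ahead: 20, main ahead: 16


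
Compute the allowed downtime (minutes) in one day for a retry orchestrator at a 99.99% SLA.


Formula: allowed downtime = period * (100 - SLA) / 100
Period (day) = 1440 minutes
Unavailability fraction = (100 - 99.99) / 100
Allowed downtime = 1440 * (100 - 99.99) / 100
Allowed downtime = 0.144 minutes

0.144 minutes


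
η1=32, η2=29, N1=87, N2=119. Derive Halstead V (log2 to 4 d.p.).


Formula: V = N * log2(η), where N = N1 + N2 and η = η1 + η2
η = 32 + 29 = 61
N = 87 + 119 = 206
log2(61) ≈ 5.9307
V = 206 * 5.9307 = 1221.72

1221.72


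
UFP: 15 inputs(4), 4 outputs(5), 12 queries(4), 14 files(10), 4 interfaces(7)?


UFP = EI*4 + EO*5 + EQ*4 + ILF*10 + EIF*7
UFP = 15*4 + 4*5 + 12*4 + 14*10 + 4*7
UFP = 60 + 20 + 48 + 140 + 28
UFP = 296

296


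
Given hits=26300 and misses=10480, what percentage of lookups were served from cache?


Formula: hit rate = hits / (hits + misses) * 100
hit rate = 26300 / (26300 + 10480) * 100
hit rate = 26300 / 36780 * 100
hit rate = 71.51%

71.51%


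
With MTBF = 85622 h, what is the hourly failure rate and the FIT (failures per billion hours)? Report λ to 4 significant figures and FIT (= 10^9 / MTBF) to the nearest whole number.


Formula: λ = 1 / MTBF; FIT = λ × 1e9 = 1e9 / MTBF
λ = 1 / 85622 ≈ 1.168e-05 failures/hour
FIT = 1e9 / 85622 ≈ 11679 failures per 1e9 hours (nearest whole number)

λ = 1.168e-05 /h, FIT = 11679


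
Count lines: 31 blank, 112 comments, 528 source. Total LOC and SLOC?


Total LOC = blank + comment + code
Total LOC = 31 + 112 + 528 = 671
SLOC (source only) = code = 528

Total LOC: 671, SLOC: 528


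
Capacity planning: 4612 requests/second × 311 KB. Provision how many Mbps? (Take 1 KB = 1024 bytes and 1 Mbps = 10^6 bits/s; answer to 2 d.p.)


Formula: Mbps = payload_bytes * RPS * 8 / 1e6
Payload per request = 311 KB = 311 * 1024 = 318464 bytes
Total bytes/sec = 318464 * 4612 = 1468755968
Total bits/sec = 1468755968 * 8 = 11750047744
Mbps = 11750047744 / 1e6 = 11750.05

11750.05 Mbps


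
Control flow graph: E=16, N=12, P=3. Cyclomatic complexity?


Formula: V(G) = E - N + 2P
V(G) = 16 - 12 + 2*3
V(G) = 4 + 6
V(G) = 10

10


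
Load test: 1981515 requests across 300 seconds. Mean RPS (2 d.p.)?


Formula: throughput = requests / seconds
throughput = 1981515 / 300
throughput = 6605.05 requests/second

6605.05 requests/second


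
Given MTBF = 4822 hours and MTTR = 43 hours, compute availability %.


Availability = MTBF / (MTBF + MTTR)
Availability = 4822 / (4822 + 43)
Availability = 4822 / 4865
Availability = 99.1161%

99.1161%


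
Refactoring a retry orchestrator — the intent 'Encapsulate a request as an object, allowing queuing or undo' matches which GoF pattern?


This matches the Command pattern

Command


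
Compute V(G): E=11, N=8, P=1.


Formula: V(G) = E - N + 2P
V(G) = 11 - 8 + 2*1
V(G) = 3 + 2
V(G) = 5

5


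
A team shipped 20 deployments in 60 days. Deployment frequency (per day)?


Formula: deployments per day = releases / days
= 20 / 60
= 0.333 deploys/day
(equivalently, 2.33 deploys/week)

0.333 deploys/day


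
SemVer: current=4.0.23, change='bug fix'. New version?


Current: 4.0.23
Change category: 'bug fix' → patch bump
SemVer rule: patch bump → increment PATCH (MAJOR and MINOR unchanged)
New: 4.0.24

4.0.24


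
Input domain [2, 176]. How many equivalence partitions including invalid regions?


Valid range: [2, 176]
Class 1: x < 2 — invalid
Class 2: 2 ≤ x ≤ 176 — valid
Class 3: x > 176 — invalid
Total equivalence classes: 3

3 equivalence classes


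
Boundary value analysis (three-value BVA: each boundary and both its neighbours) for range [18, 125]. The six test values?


Range: [18, 125]
Boundaries: just below min, min, min+1, max-1, max, just above max
Values: [17, 18, 19, 124, 125, 126]

[17, 18, 19, 124, 125, 126]


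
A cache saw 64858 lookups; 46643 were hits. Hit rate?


Formula: hit rate = hits / (hits + misses) * 100
hit rate = 46643 / (46643 + 18215) * 100
hit rate = 46643 / 64858 * 100
hit rate = 71.92%

71.92%


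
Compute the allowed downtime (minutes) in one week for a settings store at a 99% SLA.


Formula: allowed downtime = period * (100 - SLA) / 100
Period (week) = 10080 minutes
Unavailability fraction = (100 - 99.0) / 100
Allowed downtime = 10080 * (100 - 99.0) / 100
Allowed downtime = 100.8 minutes

100.8 minutes


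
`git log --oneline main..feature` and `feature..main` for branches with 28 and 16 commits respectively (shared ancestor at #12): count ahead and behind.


Common ancestor: commit #12
feature commits after divergence: 28 - 12 = 16
main commits after divergence: 16 - 12 = 4
feature is 16 commits ahead of main
main is 4 commits ahead of feature

feature ahead: 16, main ahead: 4


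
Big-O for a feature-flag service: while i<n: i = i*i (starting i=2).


Reasoning: squaring drives double-exponential growth; iterations ~ log log n
Complexity: O(log log n)

O(log log n)


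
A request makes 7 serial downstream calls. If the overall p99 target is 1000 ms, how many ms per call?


Formula: per_stage = total_budget / stages
per_stage = 1000 / 7
per_stage = 142.86 ms

142.86 ms


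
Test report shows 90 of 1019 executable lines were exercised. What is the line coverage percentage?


Coverage = covered / total * 100
Coverage = 90 / 1019 * 100
Coverage = 8.83%

8.83%


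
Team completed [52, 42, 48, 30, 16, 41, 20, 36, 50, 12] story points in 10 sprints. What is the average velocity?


Formula: Avg velocity = Total points / Number of sprints
Points: [52, 42, 48, 30, 16, 41, 20, 36, 50, 12]
Sum = 52 + 42 + 48 + 30 + 16 + 41 + 20 + 36 + 50 + 12 = 347
Avg velocity = 347 / 10 = 34.7 points/sprint

34.7 points/sprint


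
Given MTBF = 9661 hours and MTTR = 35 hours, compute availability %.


Availability = MTBF / (MTBF + MTTR)
Availability = 9661 / (9661 + 35)
Availability = 9661 / 9696
Availability = 99.639%

99.639%


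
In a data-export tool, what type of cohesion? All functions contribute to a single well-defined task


Reasoning: Best: single purpose
Type: Functional cohesion

Functional cohesion


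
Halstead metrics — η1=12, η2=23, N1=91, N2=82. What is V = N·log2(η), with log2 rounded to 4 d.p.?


Formula: V = N * log2(η), where N = N1 + N2 and η = η1 + η2
η = 12 + 23 = 35
N = 91 + 82 = 173
log2(35) ≈ 5.1293
V = 173 * 5.1293 = 887.37

887.37


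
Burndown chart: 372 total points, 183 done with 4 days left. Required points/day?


Formula: Required rate = Remaining points / Days left
Remaining = 372 - 183 = 189 points
Required rate = 189 / 4 = 47.25 points/day

47.25 points/day


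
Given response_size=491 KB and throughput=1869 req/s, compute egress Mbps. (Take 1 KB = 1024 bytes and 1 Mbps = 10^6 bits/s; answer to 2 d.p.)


Formula: Mbps = payload_bytes * RPS * 8 / 1e6
Payload per request = 491 KB = 491 * 1024 = 502784 bytes
Total bytes/sec = 502784 * 1869 = 939703296
Total bits/sec = 939703296 * 8 = 7517626368
Mbps = 7517626368 / 1e6 = 7517.63

7517.63 Mbps


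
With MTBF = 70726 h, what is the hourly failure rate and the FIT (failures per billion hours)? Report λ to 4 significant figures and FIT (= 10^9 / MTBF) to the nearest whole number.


Formula: λ = 1 / MTBF; FIT = λ × 1e9 = 1e9 / MTBF
λ = 1 / 70726 ≈ 1.414e-05 failures/hour
FIT = 1e9 / 70726 ≈ 14139 failures per 1e9 hours (nearest whole number)

λ = 1.414e-05 /h, FIT = 14139


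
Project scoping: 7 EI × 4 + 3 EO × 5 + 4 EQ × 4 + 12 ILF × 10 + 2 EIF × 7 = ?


UFP = EI*4 + EO*5 + EQ*4 + ILF*10 + EIF*7
UFP = 7*4 + 3*5 + 4*4 + 12*10 + 2*7
UFP = 28 + 15 + 16 + 120 + 14
UFP = 193

193


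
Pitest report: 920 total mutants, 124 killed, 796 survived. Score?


Mutation score = killed / total * 100
Mutation score = 124 / 920 * 100
Mutation score = 13.48%

13.48%


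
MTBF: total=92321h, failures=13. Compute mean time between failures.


Formula: MTBF = Total operating time / Number of failures
MTBF = 92321 / 13
MTBF = 7101.62 hours

7101.62 hours


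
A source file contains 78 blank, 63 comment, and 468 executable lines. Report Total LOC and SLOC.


Total LOC = blank + comment + code
Total LOC = 78 + 63 + 468 = 609
SLOC (source only) = code = 468

Total LOC: 609, SLOC: 468


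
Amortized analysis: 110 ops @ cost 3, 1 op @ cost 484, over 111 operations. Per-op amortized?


Formula: Amortized cost = Total cost / Operations
Total cost = (110 * 3) + (1 * 484)
Total cost = 330 + 484 = 814
Amortized = 814 / 111 = 7.3333

7.3333


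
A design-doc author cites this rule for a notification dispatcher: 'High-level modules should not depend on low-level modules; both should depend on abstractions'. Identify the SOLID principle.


This describes the Dependency Inversion Principle (DIP)

Dependency Inversion Principle (DIP)


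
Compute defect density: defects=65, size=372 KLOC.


Defect density = defects / KLOC
Defect density = 65 / 372
Defect density = 0.175 defects/KLOC

0.175 defects/KLOC


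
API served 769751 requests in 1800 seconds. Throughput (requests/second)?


Formula: throughput = requests / seconds
throughput = 769751 / 1800
throughput = 427.64 requests/second

427.64 requests/second


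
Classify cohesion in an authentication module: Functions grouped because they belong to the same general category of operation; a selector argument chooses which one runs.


Reasoning: Grouped by category of activity, not by data or sequence
Type: Logical cohesion

Logical cohesion


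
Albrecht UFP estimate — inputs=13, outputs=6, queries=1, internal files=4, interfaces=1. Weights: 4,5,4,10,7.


UFP = EI*4 + EO*5 + EQ*4 + ILF*10 + EIF*7
UFP = 13*4 + 6*5 + 1*4 + 4*10 + 1*7
UFP = 52 + 30 + 4 + 40 + 7
UFP = 133

133


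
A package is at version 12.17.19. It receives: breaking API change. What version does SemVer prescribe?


Current: 12.17.19
Change category: 'breaking API change' → major bump
SemVer rule: major bump → increment MAJOR, reset MINOR and PATCH to 0
New: 13.0.0

13.0.0


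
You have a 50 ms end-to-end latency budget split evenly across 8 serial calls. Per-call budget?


Formula: per_stage = total_budget / stages
per_stage = 50 / 8
per_stage = 6.25 ms

6.25 ms


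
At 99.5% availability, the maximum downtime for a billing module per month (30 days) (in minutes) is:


Formula: allowed downtime = period * (100 - SLA) / 100
Period (month (30 days)) = 43200 minutes
Unavailability fraction = (100 - 99.5) / 100
Allowed downtime = 43200 * (100 - 99.5) / 100
Allowed downtime = 216.0 minutes

216.0 minutes


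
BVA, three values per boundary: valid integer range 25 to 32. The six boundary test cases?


Range: [25, 32]
Boundaries: just below min, min, min+1, max-1, max, just above max
Values: [24, 25, 26, 31, 32, 33]

[24, 25, 26, 31, 32, 33]


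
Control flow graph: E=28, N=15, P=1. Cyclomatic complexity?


Formula: V(G) = E - N + 2P
V(G) = 28 - 15 + 2*1
V(G) = 13 + 2
V(G) = 15

15


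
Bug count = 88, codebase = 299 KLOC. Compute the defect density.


Defect density = defects / KLOC
Defect density = 88 / 299
Defect density = 0.294 defects/KLOC

0.294 defects/KLOC


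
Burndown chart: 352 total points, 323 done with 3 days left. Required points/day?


Formula: Required rate = Remaining points / Days left
Remaining = 352 - 323 = 29 points
Required rate = 29 / 3 = 9.67 points/day

9.67 points/day


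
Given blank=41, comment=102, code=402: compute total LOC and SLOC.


Total LOC = blank + comment + code
Total LOC = 41 + 102 + 402 = 545
SLOC (source only) = code = 402

Total LOC: 545, SLOC: 402


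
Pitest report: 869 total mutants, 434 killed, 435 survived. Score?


Mutation score = killed / total * 100
Mutation score = 434 / 869 * 100
Mutation score = 49.94%

49.94%


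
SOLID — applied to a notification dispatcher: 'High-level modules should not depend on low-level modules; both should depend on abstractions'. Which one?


This describes the Dependency Inversion Principle (DIP)

Dependency Inversion Principle (DIP)


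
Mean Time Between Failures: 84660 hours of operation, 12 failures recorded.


Formula: MTBF = Total operating time / Number of failures
MTBF = 84660 / 12
MTBF = 7055.0 hours

7055.0 hours


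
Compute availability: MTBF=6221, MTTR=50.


Availability = MTBF / (MTBF + MTTR)
Availability = 6221 / (6221 + 50)
Availability = 6221 / 6271
Availability = 99.2027%

99.2027%


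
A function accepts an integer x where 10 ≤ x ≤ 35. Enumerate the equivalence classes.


Valid range: [10, 35]
Class 1: x < 10 — invalid
Class 2: 10 ≤ x ≤ 35 — valid
Class 3: x > 35 — invalid
Total equivalence classes: 3

3 equivalence classes


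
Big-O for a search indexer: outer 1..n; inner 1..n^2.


Reasoning: n times n^2
Complexity: O(n^3)

O(n^3)


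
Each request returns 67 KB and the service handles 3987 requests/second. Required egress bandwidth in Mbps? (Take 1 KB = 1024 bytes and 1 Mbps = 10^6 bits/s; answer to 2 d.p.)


Formula: Mbps = payload_bytes * RPS * 8 / 1e6
Payload per request = 67 KB = 67 * 1024 = 68608 bytes
Total bytes/sec = 68608 * 3987 = 273540096
Total bits/sec = 273540096 * 8 = 2188320768
Mbps = 2188320768 / 1e6 = 2188.32

2188.32 Mbps


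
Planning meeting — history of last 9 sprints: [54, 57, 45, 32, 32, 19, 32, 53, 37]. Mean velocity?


Formula: Avg velocity = Total points / Number of sprints
Points: [54, 57, 45, 32, 32, 19, 32, 53, 37]
Sum = 54 + 57 + 45 + 32 + 32 + 19 + 32 + 53 + 37 = 361
Avg velocity = 361 / 9 = 40.11 points/sprint

40.11 points/sprint


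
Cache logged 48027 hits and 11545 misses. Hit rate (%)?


Formula: hit rate = hits / (hits + misses) * 100
hit rate = 48027 / (48027 + 11545) * 100
hit rate = 48027 / 59572 * 100
hit rate = 80.62%

80.62%


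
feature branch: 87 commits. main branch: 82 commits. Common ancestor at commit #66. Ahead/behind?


Common ancestor: commit #66
feature commits after divergence: 87 - 66 = 21
main commits after divergence: 82 - 66 = 16
feature is 21 commits ahead of main
main is 16 commits ahead of feature

feature ahead: 21, main ahead: 16


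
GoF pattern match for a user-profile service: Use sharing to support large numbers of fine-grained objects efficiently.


This matches the Flyweight pattern

Flyweight


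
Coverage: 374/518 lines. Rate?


Coverage = covered / total * 100
Coverage = 374 / 518 * 100
Coverage = 72.2%

72.2%


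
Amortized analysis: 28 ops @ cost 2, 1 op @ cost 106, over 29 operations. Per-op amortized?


Formula: Amortized cost = Total cost / Operations
Total cost = (28 * 2) + (1 * 106)
Total cost = 56 + 106 = 162
Amortized = 162 / 29 = 5.5862

5.5862


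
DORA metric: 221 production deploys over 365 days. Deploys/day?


Formula: deployments per day = releases / days
= 221 / 365
= 0.605 deploys/day
(equivalently, 4.24 deploys/week)

0.605 deploys/day


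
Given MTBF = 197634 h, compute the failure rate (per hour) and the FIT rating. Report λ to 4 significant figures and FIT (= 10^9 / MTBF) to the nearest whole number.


Formula: λ = 1 / MTBF; FIT = λ × 1e9 = 1e9 / MTBF
λ = 1 / 197634 ≈ 5.060e-06 failures/hour
FIT = 1e9 / 197634 ≈ 5060 failures per 1e9 hours (nearest whole number)

λ = 5.060e-06 /h, FIT = 5060


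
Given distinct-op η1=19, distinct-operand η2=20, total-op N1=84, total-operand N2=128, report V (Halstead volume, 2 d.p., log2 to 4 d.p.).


Formula: V = N * log2(η), where N = N1 + N2 and η = η1 + η2
η = 19 + 20 = 39
N = 84 + 128 = 212
log2(39) ≈ 5.2854
V = 212 * 5.2854 = 1120.50

1120.50


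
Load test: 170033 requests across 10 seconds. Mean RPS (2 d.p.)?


Formula: throughput = requests / seconds
throughput = 170033 / 10
throughput = 17003.3 requests/second

17003.3 requests/second


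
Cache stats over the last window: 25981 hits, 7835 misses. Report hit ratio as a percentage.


Formula: hit rate = hits / (hits + misses) * 100
hit rate = 25981 / (25981 + 7835) * 100
hit rate = 25981 / 33816 * 100
hit rate = 76.83%

76.83%


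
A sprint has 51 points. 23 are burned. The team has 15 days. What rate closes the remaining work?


Formula: Required rate = Remaining points / Days left
Remaining = 51 - 23 = 28 points
Required rate = 28 / 15 = 1.87 points/day

1.87 points/day


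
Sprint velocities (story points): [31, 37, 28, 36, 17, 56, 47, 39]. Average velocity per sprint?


Formula: Avg velocity = Total points / Number of sprints
Points: [31, 37, 28, 36, 17, 56, 47, 39]
Sum = 31 + 37 + 28 + 36 + 17 + 56 + 47 + 39 = 291
Avg velocity = 291 / 8 = 36.38 points/sprint

36.38 points/sprint


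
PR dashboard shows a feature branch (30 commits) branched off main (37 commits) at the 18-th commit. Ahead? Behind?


Common ancestor: commit #18
feature commits after divergence: 30 - 18 = 12
main commits after divergence: 37 - 18 = 19
feature is 12 commits ahead of main
main is 19 commits ahead of feature

feature ahead: 12, main ahead: 19


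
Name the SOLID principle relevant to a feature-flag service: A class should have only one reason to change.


This describes the Single Responsibility Principle (SRP)

Single Responsibility Principle (SRP)


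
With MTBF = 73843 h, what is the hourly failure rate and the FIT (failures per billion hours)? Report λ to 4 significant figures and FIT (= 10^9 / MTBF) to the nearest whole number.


Formula: λ = 1 / MTBF; FIT = λ × 1e9 = 1e9 / MTBF
λ = 1 / 73843 ≈ 1.354e-05 failures/hour
FIT = 1e9 / 73843 ≈ 13542 failures per 1e9 hours (nearest whole number)

λ = 1.354e-05 /h, FIT = 13542


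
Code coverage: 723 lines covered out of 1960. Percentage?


Coverage = covered / total * 100
Coverage = 723 / 1960 * 100
Coverage = 36.89%

36.89%


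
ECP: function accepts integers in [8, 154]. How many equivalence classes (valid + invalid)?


Valid range: [8, 154]
Class 1: x < 8 — invalid
Class 2: 8 ≤ x ≤ 154 — valid
Class 3: x > 154 — invalid
Total equivalence classes: 3

3 equivalence classes


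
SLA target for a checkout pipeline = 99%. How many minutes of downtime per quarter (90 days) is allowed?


Formula: allowed downtime = period * (100 - SLA) / 100
Period (quarter (90 days)) = 129600 minutes
Unavailability fraction = (100 - 99.0) / 100
Allowed downtime = 129600 * (100 - 99.0) / 100
Allowed downtime = 1296.0 minutes

1296.0 minutes


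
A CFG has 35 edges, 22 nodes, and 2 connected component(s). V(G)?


Formula: V(G) = E - N + 2P
V(G) = 35 - 22 + 2*2
V(G) = 13 + 4
V(G) = 17

17


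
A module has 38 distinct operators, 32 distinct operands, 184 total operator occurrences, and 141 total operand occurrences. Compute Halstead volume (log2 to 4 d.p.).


Formula: V = N * log2(η), where N = N1 + N2 and η = η1 + η2
η = 38 + 32 = 70
N = 184 + 141 = 325
log2(70) ≈ 6.1293
V = 325 * 6.1293 = 1992.02

1992.02


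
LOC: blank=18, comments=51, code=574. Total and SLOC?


Total LOC = blank + comment + code
Total LOC = 18 + 51 + 574 = 643
SLOC (source only) = code = 574

Total LOC: 643, SLOC: 574


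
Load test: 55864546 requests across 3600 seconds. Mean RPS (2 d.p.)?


Formula: throughput = requests / seconds
throughput = 55864546 / 3600
throughput = 15517.93 requests/second

15517.93 requests/second


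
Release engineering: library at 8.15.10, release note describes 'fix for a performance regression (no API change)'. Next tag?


Current: 8.15.10
Change category: 'fix for a performance regression (no API change)' → patch bump
SemVer rule: patch bump → increment PATCH (MAJOR and MINOR unchanged)
New: 8.15.11

8.15.11


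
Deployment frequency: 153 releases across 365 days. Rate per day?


Formula: deployments per day = releases / days
= 153 / 365
= 0.419 deploys/day
(equivalently, 2.93 deploys/week)

0.419 deploys/day


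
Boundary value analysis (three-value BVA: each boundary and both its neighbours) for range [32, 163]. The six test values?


Range: [32, 163]
Boundaries: just below min, min, min+1, max-1, max, just above max
Values: [31, 32, 33, 162, 163, 164]

[31, 32, 33, 162, 163, 164]


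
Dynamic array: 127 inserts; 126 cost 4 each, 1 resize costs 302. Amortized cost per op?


Formula: Amortized cost = Total cost / Operations
Total cost = (126 * 4) + (1 * 302)
Total cost = 504 + 302 = 806
Amortized = 806 / 127 = 6.3465

6.3465


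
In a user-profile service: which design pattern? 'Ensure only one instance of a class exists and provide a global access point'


This matches the Singleton pattern

Singleton


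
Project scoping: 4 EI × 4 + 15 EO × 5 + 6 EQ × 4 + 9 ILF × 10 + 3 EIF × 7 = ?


UFP = EI*4 + EO*5 + EQ*4 + ILF*10 + EIF*7
UFP = 4*4 + 15*5 + 6*4 + 9*10 + 3*7
UFP = 16 + 75 + 24 + 90 + 21
UFP = 226

226


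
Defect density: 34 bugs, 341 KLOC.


Defect density = defects / KLOC
Defect density = 34 / 341
Defect density = 0.1 defects/KLOC

0.1 defects/KLOC


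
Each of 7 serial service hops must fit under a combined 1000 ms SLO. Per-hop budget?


Formula: per_stage = total_budget / stages
per_stage = 1000 / 7
per_stage = 142.86 ms

142.86 ms


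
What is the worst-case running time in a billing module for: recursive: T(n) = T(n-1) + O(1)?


Reasoning: linear recursion with constant work per frame
Complexity: O(n)

O(n)


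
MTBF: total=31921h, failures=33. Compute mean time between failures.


Formula: MTBF = Total operating time / Number of failures
MTBF = 31921 / 33
MTBF = 967.3 hours

967.3 hours


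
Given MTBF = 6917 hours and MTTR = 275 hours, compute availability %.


Availability = MTBF / (MTBF + MTTR)
Availability = 6917 / (6917 + 275)
Availability = 6917 / 7192
Availability = 96.1763%

96.1763%


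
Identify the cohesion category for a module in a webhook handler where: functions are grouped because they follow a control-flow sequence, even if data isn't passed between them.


Reasoning: Grouped by order of execution within a routine, not by data flow
Type: Procedural cohesion

Procedural cohesion


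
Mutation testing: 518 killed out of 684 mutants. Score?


Mutation score = killed / total * 100
Mutation score = 518 / 684 * 100
Mutation score = 75.73%

75.73%


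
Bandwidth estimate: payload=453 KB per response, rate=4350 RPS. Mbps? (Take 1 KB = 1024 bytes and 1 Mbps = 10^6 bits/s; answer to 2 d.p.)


Formula: Mbps = payload_bytes * RPS * 8 / 1e6
Payload per request = 453 KB = 453 * 1024 = 463872 bytes
Total bytes/sec = 463872 * 4350 = 2017843200
Total bits/sec = 2017843200 * 8 = 16142745600
Mbps = 16142745600 / 1e6 = 16142.75

16142.75 Mbps


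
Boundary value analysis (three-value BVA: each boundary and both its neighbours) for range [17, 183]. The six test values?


Range: [17, 183]
Boundaries: just below min, min, min+1, max-1, max, just above max
Values: [16, 17, 18, 182, 183, 184]

[16, 17, 18, 182, 183, 184]


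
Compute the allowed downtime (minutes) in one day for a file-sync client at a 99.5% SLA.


Formula: allowed downtime = period * (100 - SLA) / 100
Period (day) = 1440 minutes
Unavailability fraction = (100 - 99.5) / 100
Allowed downtime = 1440 * (100 - 99.5) / 100
Allowed downtime = 7.2 minutes

7.2 minutes


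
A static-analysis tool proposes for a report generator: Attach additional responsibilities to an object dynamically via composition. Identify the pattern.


This matches the Decorator pattern

Decorator


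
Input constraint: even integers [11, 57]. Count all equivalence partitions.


Constraint: even integers in [11, 57]
Class 1: x < 11 — out-of-range invalid
Class 2: x in [11,57] but odd — wrong type invalid
Class 3: x in [11,57] and even — valid
Class 4: x > 57 — out-of-range invalid
Total equivalence classes: 4

4 equivalence classes


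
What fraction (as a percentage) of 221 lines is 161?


Coverage = covered / total * 100
Coverage = 161 / 221 * 100
Coverage = 72.85%

72.85%


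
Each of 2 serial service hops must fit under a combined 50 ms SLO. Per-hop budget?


Formula: per_stage = total_budget / stages
per_stage = 50 / 2
per_stage = 25.0 ms

25.0 ms


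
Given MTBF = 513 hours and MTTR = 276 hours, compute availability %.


Availability = MTBF / (MTBF + MTTR)
Availability = 513 / (513 + 276)
Availability = 513 / 789
Availability = 65.019%

65.019%


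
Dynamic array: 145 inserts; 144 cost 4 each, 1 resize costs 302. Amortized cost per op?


Formula: Amortized cost = Total cost / Operations
Total cost = (144 * 4) + (1 * 302)
Total cost = 576 + 302 = 878
Amortized = 878 / 145 = 6.0552

6.0552


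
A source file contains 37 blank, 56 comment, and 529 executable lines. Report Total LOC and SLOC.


Total LOC = blank + comment + code
Total LOC = 37 + 56 + 529 = 622
SLOC (source only) = code = 529

Total LOC: 622, SLOC: 529


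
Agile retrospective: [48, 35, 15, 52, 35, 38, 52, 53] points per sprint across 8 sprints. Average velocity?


Formula: Avg velocity = Total points / Number of sprints
Points: [48, 35, 15, 52, 35, 38, 52, 53]
Sum = 48 + 35 + 15 + 52 + 35 + 38 + 52 + 53 = 328
Avg velocity = 328 / 8 = 41.0 points/sprint

41.0 points/sprint


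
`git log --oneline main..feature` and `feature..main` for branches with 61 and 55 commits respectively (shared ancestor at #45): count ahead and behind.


Common ancestor: commit #45
feature commits after divergence: 61 - 45 = 16
main commits after divergence: 55 - 45 = 10
feature is 16 commits ahead of main
main is 10 commits ahead of feature

feature ahead: 16, main ahead: 10


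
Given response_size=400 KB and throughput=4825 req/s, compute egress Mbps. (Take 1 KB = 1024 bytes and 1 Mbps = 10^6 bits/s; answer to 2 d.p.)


Formula: Mbps = payload_bytes * RPS * 8 / 1e6
Payload per request = 400 KB = 400 * 1024 = 409600 bytes
Total bytes/sec = 409600 * 4825 = 1976320000
Total bits/sec = 1976320000 * 8 = 15810560000
Mbps = 15810560000 / 1e6 = 15810.56

15810.56 Mbps


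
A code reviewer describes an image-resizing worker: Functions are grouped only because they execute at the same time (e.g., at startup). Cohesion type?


Reasoning: Related by timing only
Type: Temporal cohesion

Temporal cohesion


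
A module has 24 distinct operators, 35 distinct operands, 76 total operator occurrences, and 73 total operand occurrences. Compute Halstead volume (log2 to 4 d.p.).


Formula: V = N * log2(η), where N = N1 + N2 and η = η1 + η2
η = 24 + 35 = 59
N = 76 + 73 = 149
log2(59) ≈ 5.8826
V = 149 * 5.8826 = 876.51

876.51


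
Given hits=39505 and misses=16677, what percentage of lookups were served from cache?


Formula: hit rate = hits / (hits + misses) * 100
hit rate = 39505 / (39505 + 16677) * 100
hit rate = 39505 / 56182 * 100
hit rate = 70.32%

70.32%


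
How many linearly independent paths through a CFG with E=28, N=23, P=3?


Formula: V(G) = E - N + 2P
V(G) = 28 - 23 + 2*3
V(G) = 5 + 6
V(G) = 11

11


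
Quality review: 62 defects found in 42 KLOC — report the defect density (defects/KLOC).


Defect density = defects / KLOC
Defect density = 62 / 42
Defect density = 1.476 defects/KLOC

1.476 defects/KLOC


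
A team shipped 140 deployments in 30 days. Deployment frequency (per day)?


Formula: deployments per day = releases / days
= 140 / 30
= 4.667 deploys/day
(equivalently, 32.67 deploys/week)

4.667 deploys/day


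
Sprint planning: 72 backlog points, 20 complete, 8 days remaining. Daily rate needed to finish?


Formula: Required rate = Remaining points / Days left
Remaining = 72 - 20 = 52 points
Required rate = 52 / 8 = 6.5 points/day

6.5 points/day


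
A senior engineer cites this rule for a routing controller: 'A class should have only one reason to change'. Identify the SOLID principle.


This describes the Single Responsibility Principle (SRP)

Single Responsibility Principle (SRP)


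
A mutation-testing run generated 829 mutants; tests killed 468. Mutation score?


Mutation score = killed / total * 100
Mutation score = 468 / 829 * 100
Mutation score = 56.45%

56.45%


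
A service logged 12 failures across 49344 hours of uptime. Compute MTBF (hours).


Formula: MTBF = Total operating time / Number of failures
MTBF = 49344 / 12
MTBF = 4112.0 hours

4112.0 hours


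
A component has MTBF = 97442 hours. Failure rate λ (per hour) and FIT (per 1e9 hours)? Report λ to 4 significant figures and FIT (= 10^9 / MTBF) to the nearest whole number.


Formula: λ = 1 / MTBF; FIT = λ × 1e9 = 1e9 / MTBF
λ = 1 / 97442 ≈ 1.026e-05 failures/hour
FIT = 1e9 / 97442 ≈ 10263 failures per 1e9 hours (nearest whole number)

λ = 1.026e-05 /h, FIT = 10263


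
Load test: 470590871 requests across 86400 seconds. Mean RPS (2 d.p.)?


Formula: throughput = requests / seconds
throughput = 470590871 / 86400
throughput = 5446.65 requests/second

5446.65 requests/second


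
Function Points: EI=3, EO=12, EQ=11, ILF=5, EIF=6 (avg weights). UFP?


UFP = EI*4 + EO*5 + EQ*4 + ILF*10 + EIF*7
UFP = 3*4 + 12*5 + 11*4 + 5*10 + 6*7
UFP = 12 + 60 + 44 + 50 + 42
UFP = 208

208


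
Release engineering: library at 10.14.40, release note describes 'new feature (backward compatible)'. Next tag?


Current: 10.14.40
Change category: 'new feature (backward compatible)' → minor bump
SemVer rule: minor bump → increment MINOR, reset PATCH to 0 (MAJOR unchanged)
New: 10.15.0

10.15.0


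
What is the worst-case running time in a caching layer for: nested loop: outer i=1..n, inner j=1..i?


Reasoning: triangle: n(n+1)/2 ~ n^2/2
Complexity: O(n^2)

O(n^2)


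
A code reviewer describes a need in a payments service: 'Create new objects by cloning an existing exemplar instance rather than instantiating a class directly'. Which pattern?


This matches the Prototype pattern

Prototype


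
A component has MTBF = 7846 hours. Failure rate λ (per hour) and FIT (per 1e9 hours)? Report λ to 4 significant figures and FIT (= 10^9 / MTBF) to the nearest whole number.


Formula: λ = 1 / MTBF; FIT = λ × 1e9 = 1e9 / MTBF
λ = 1 / 7846 ≈ 1.275e-04 failures/hour
FIT = 1e9 / 7846 ≈ 127453 failures per 1e9 hours (nearest whole number)

λ = 1.275e-04 /h, FIT = 127453


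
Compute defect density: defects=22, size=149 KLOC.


Defect density = defects / KLOC
Defect density = 22 / 149
Defect density = 0.148 defects/KLOC

0.148 defects/KLOC


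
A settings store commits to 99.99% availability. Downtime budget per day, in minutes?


Formula: allowed downtime = period * (100 - SLA) / 100
Period (day) = 1440 minutes
Unavailability fraction = (100 - 99.99) / 100
Allowed downtime = 1440 * (100 - 99.99) / 100
Allowed downtime = 0.144 minutes

0.144 minutes


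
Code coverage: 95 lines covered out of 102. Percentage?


Coverage = covered / total * 100
Coverage = 95 / 102 * 100
Coverage = 93.14%

93.14%


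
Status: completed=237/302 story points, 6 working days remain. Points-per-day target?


Formula: Required rate = Remaining points / Days left
Remaining = 302 - 237 = 65 points
Required rate = 65 / 6 = 10.83 points/day

10.83 points/day


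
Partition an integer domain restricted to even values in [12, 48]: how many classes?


Constraint: even integers in [12, 48]
Class 1: x < 12 — out-of-range invalid
Class 2: x in [12,48] but odd — wrong type invalid
Class 3: x in [12,48] and even — valid
Class 4: x > 48 — out-of-range invalid
Total equivalence classes: 4

4 equivalence classes


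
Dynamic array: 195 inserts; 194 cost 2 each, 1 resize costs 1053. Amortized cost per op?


Formula: Amortized cost = Total cost / Operations
Total cost = (194 * 2) + (1 * 1053)
Total cost = 388 + 1053 = 1441
Amortized = 1441 / 195 = 7.3897

7.3897


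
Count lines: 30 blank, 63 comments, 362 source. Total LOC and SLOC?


Total LOC = blank + comment + code
Total LOC = 30 + 63 + 362 = 455
SLOC (source only) = code = 362

Total LOC: 455, SLOC: 362


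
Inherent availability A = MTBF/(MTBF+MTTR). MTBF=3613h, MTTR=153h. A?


Availability = MTBF / (MTBF + MTTR)
Availability = 3613 / (3613 + 153)
Availability = 3613 / 3766
Availability = 95.9373%

95.9373%


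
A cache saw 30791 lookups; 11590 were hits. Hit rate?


Formula: hit rate = hits / (hits + misses) * 100
hit rate = 11590 / (11590 + 19201) * 100
hit rate = 11590 / 30791 * 100
hit rate = 37.64%

37.64%


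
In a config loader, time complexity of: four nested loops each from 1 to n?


Reasoning: four levels of nesting
Complexity: O(n^4)

O(n^4)


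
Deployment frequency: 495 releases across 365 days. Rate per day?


Formula: deployments per day = releases / days
= 495 / 365
= 1.356 deploys/day
(equivalently, 9.49 deploys/week)

1.356 deploys/day


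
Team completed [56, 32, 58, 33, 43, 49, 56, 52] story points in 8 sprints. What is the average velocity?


Formula: Avg velocity = Total points / Number of sprints
Points: [56, 32, 58, 33, 43, 49, 56, 52]
Sum = 56 + 32 + 58 + 33 + 43 + 49 + 56 + 52 = 379
Avg velocity = 379 / 8 = 47.38 points/sprint

47.38 points/sprint


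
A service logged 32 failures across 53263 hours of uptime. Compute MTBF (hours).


Formula: MTBF = Total operating time / Number of failures
MTBF = 53263 / 32
MTBF = 1664.47 hours

1664.47 hours


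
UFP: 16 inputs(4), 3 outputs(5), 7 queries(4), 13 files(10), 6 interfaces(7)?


UFP = EI*4 + EO*5 + EQ*4 + ILF*10 + EIF*7
UFP = 16*4 + 3*5 + 7*4 + 13*10 + 6*7
UFP = 64 + 15 + 28 + 130 + 42
UFP = 279

279


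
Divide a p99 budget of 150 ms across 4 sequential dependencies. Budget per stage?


Formula: per_stage = total_budget / stages
per_stage = 150 / 4
per_stage = 37.5 ms

37.5 ms


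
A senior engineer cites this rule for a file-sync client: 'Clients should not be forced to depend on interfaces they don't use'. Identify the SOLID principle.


This describes the Interface Segregation Principle (ISP)

Interface Segregation Principle (ISP)


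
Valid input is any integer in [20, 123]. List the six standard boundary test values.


Range: [20, 123]
Boundaries: just below min, min, min+1, max-1, max, just above max
Values: [19, 20, 21, 122, 123, 124]

[19, 20, 21, 122, 123, 124]


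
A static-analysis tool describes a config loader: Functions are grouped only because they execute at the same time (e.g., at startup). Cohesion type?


Reasoning: Related by timing only
Type: Temporal cohesion

Temporal cohesion


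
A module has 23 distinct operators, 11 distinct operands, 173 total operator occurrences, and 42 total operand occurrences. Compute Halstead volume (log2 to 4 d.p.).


Formula: V = N * log2(η), where N = N1 + N2 and η = η1 + η2
η = 23 + 11 = 34
N = 173 + 42 = 215
log2(34) ≈ 5.0875
V = 215 * 5.0875 = 1093.81

1093.81


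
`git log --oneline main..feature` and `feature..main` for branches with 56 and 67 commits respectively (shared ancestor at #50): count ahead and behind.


Common ancestor: commit #50
feature commits after divergence: 56 - 50 = 6
main commits after divergence: 67 - 50 = 17
feature is 6 commits ahead of main
main is 17 commits ahead of feature

feature ahead: 6, main ahead: 17


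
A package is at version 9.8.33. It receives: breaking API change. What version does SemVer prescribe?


Current: 9.8.33
Change category: 'breaking API change' → major bump
SemVer rule: major bump → increment MAJOR, reset MINOR and PATCH to 0
New: 10.0.0

10.0.0


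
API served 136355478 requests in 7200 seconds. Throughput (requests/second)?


Formula: throughput = requests / seconds
throughput = 136355478 / 7200
throughput = 18938.26 requests/second

18938.26 requests/second


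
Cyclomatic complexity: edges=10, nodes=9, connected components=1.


Formula: V(G) = E - N + 2P
V(G) = 10 - 9 + 2*1
V(G) = 1 + 2
V(G) = 3

3
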